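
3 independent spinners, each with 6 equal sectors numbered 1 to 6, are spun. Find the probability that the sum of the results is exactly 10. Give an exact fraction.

There are 6^3 = 216 equally likely outcomes.
The number of ordered 3-tuples from {1,…,6} summing to 10 is 27.
P(sum = 10) = 27/216 = 1/8.

1/8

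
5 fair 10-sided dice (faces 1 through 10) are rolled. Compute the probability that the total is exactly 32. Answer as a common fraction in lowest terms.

There are 10^5 = 100000 equally likely outcomes.
The number of ordered 5-tuples from {1,…,10} summing to 32 is 4840.
P(sum = 32) = 4840/100000 = 121/2500.

121/2500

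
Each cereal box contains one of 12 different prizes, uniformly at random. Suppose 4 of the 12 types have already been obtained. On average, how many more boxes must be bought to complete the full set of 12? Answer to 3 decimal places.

32.614

Starting from 4 distinct types, each trial gives a new one with probability (12−i)/12 when i types are held, so the wait for the next new type is 12/(12−i).
E = 12/8 + 12/7 + 12/6 + 12/5 + 12/4 + 12/3 + 12/2 + 12/1 = 2283/70 ≈ 32.614.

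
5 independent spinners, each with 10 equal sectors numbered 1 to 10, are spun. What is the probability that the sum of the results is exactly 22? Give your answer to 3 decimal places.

There are 10^5 = 100000 equally likely outcomes.
The number of ordered 5-tuples from {1,…,10} summing to 22 is 4335.
P(sum = 22) = 4335/100000 = 867/20000 ≈ 0.043.

0.043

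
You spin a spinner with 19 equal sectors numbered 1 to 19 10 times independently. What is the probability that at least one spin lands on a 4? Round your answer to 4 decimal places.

0.4176

P(no spin lands on a 4) = (18/19)^10 ≈ 0.5824.
P(at least one) = 1 − 0.5824 = 0.4176.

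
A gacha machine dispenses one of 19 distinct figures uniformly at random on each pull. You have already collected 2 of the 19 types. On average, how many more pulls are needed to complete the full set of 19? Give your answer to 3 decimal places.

Starting from 2 distinct types, each trial gives a new one with probability (19−i)/19 when i types are held, so the wait for the next new type is 19/(19−i).
E = 19/17 + 19/16 + 19/15 + 19/14 + 19/13 + 19/12 + 19/11 + 19/10 + 19/9 + 19/8 + 19/7 + 19/6 + 19/5 + 19/4 + 19/3 + 19/2 + 19/1 = 800702237/12252240 ≈ 65.351.

65.351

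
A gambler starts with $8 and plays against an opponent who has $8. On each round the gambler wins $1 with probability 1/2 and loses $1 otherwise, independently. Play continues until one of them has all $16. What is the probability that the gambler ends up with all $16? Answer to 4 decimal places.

0.5000

With a fair step, P(i) = ½P(i−1) + ½P(i+1) with P(0)=0, P(16)=1 has the linear solution P(i) = i/16.
P(8) = 8/16 = 1/2 ≈ 0.5000.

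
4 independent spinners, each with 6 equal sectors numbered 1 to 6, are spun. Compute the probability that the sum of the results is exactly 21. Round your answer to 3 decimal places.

There are 6^4 = 1296 equally likely outcomes.
The number of ordered 4-tuples from {1,…,6} summing to 21 is 20.
P(sum = 21) = 20/1296 = 5/324 ≈ 0.015.

0.015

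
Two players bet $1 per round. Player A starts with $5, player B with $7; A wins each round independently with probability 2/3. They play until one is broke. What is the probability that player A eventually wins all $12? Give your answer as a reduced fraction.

3968/4095

Let r = q/p = (1/3)/(2/3) = 1/2. The recurrence P(i) = p·P(i+1) + q·P(i−1) with P(0)=0, P(12)=1 gives P(i) = (1 − r^i)/(1 − r^12).
P(5) = (1 − (1/2)^5) / (1 − (1/2)^12) = 3968/4095.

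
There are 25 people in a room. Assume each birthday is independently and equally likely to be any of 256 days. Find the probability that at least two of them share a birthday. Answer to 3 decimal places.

0.702

It's easier to compute the probability that all 25 are distinct.
P(all distinct) = 256/256 · 255/256 · ··· · 232/256 ≈ 0.298.
So the probability of at least one match is 1 − 0.298 = 0.702.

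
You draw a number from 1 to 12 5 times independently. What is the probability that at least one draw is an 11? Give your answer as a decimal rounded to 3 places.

0.353

P(no draw is an 11) = (11/12)^5 ≈ 0.647.
P(at least one) = 1 − 0.647 = 0.353.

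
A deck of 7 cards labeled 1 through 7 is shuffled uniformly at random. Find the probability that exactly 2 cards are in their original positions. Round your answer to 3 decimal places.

Choose which 2 of the 7 are fixed: C(7,2) = 21 ways.
The remaining 5 must have no fixed point: D(5) = 44.
P = 21·44/5040 = 11/60 ≈ 0.183.

0.183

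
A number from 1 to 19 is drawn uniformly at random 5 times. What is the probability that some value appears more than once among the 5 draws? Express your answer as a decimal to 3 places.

0.436

P(all 5 different) = 19/19 · 18/19 · ··· · 15/19 ≈ 0.564.
P(at least two equal) = 1 − 0.564 = 0.436.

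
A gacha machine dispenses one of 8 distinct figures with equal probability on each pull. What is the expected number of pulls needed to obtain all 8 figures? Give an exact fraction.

761/35

After i distinct types are collected, each trial gives a new one with probability (8−i)/8, so the expected wait for the next new type is 8/(8−i).
E = 8/8 + 8/7 + 8/6 + 8/5 + 8/4 + 8/3 + 8/2 + 8/1 = 761/35.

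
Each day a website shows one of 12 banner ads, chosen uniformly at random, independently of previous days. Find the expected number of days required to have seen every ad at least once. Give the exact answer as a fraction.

After i distinct types are collected, each trial gives a new one with probability (12−i)/12, so the expected wait for the next new type is 12/(12−i).
E = 12/12 + 12/11 + 12/10 + 12/9 + 12/8 + 12/7 + 12/6 + 12/5 + 12/4 + 12/3 + 12/2 + 12/1 = 86021/2310.

86021/2310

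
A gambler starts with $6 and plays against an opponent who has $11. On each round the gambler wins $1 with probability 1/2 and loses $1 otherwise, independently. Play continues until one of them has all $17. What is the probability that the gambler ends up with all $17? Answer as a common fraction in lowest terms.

With a fair step, P(i) = ½P(i−1) + ½P(i+1) with P(0)=0, P(17)=1 has the linear solution P(i) = i/17.
P(6) = 6/17.

6/17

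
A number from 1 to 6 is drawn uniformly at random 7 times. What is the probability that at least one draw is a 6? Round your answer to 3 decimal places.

P(no draw is a 6) = (5/6)^7 ≈ 0.279.
P(at least one) = 1 − 0.279 = 0.721.

0.721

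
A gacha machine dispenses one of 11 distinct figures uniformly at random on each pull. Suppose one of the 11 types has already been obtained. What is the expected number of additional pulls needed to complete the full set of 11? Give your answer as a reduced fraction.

Starting from 1 distinct type, each trial gives a new one with probability (11−i)/11 when i types are held, so the wait for the next new type is 11/(11−i).
E = 11/10 + 11/9 + 11/8 + 11/7 + 11/6 + 11/5 + 11/4 + 11/3 + 11/2 + 11/1 = 81191/2520.

81191/2520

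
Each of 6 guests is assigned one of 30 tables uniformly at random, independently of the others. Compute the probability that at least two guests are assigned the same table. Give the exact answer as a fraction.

1861/4500

It's easier to compute the probability that all 6 are distinct.
P(all distinct) = 30/30 · 29/30 · ··· · 25/30 = 2639/4500.
So the probability of at least one match is 1 − 2639/4500 = 1861/4500.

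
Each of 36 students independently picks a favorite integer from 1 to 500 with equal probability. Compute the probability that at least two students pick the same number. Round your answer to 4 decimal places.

0.7250

It's easier to compute the probability that all 36 are distinct.
P(all distinct) = 500/500 · 499/500 · ··· · 465/500 ≈ 0.2750.
So the probability of at least one match is 1 − 0.2750 = 0.7250.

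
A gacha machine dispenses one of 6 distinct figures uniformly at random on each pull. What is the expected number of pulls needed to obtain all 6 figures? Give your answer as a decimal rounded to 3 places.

14.700

After i distinct types are collected, each trial gives a new one with probability (6−i)/6, so the expected wait for the next new type is 6/(6−i).
E = 6/6 + 6/5 + 6/4 + 6/3 + 6/2 + 6/1 = 147/10 ≈ 14.700.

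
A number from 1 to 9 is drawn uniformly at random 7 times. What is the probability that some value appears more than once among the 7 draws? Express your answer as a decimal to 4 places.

P(all 7 different) = 9/9 · 8/9 · ··· · 3/9 ≈ 0.0379.
P(at least two equal) = 1 − 0.0379 = 0.9621.

0.9621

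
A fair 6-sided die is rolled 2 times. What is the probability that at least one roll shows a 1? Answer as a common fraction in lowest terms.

11/36

P(no roll shows a 1) = (5/6)^2 = 25/36.
P(at least one) = 1 − 25/36 = 11/36.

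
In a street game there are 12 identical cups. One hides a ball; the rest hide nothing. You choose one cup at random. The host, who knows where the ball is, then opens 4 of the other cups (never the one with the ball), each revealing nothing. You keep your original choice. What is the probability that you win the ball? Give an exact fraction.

1/12

The host can always open 4 empty cups regardless of your choice, so the reveals give no information about your original cup.
P(win by staying) = 1/12.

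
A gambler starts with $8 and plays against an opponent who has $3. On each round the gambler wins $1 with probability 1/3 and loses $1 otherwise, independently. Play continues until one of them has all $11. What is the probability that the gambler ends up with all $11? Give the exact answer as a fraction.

Let r = q/p = (2/3)/(1/3) = 2. The recurrence P(i) = p·P(i+1) + q·P(i−1) with P(0)=0, P(11)=1 gives P(i) = (1 − r^i)/(1 − r^11).
P(8) = (1 − (2)^8) / (1 − (2)^11) = 255/2047.

255/2047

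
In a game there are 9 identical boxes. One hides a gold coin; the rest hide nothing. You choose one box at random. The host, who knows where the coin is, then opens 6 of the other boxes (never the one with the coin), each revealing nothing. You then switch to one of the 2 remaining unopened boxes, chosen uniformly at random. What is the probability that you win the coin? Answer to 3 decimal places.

0.444

Your original box holds the coin with probability 1/9, so the other 8 collectively hold it with probability 8/9.
The host can always find 6 empty boxes to open, so the reveals don't change that 8/9; it is now spread over the 2 remaining unopened boxes.
P(win by switching) = (8/9) · (1/2) = 4/9 ≈ 0.444.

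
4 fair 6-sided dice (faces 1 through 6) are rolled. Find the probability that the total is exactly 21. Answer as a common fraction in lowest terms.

5/324

There are 6^4 = 1296 equally likely outcomes.
The number of ordered 4-tuples from {1,…,6} summing to 21 is 20.
P(sum = 21) = 20/1296 = 5/324.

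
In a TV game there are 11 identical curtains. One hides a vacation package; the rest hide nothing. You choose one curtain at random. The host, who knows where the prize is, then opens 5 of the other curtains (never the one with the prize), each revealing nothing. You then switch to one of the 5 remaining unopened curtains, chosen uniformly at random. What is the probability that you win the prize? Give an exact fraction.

Your original curtain holds the prize with probability 1/11, so the other 10 collectively hold it with probability 10/11.
The host can always find 5 empty curtains to open, so the reveals don't change that 10/11; it is now spread over the 5 remaining unopened curtains.
P(win by switching) = (10/11) · (1/5) = 2/11.

2/11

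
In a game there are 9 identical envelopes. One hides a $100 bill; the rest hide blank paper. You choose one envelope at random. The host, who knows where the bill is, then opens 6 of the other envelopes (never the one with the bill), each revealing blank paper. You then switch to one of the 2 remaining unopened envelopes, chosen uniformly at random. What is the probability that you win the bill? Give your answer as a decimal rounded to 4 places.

0.4444

Your original envelope holds the bill with probability 1/9, so the other 8 collectively hold it with probability 8/9.
The host can always find 6 empty envelopes to open, so the reveals don't change that 8/9; it is now spread over the 2 remaining unopened envelopes.
P(win by switching) = (8/9) · (1/2) = 4/9 ≈ 0.4444.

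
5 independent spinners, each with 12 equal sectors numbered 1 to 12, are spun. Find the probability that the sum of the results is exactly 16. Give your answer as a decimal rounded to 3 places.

There are 12^5 = 248832 equally likely outcomes.
The number of ordered 5-tuples from {1,…,12} summing to 16 is 1365.
P(sum = 16) = 1365/248832 = 455/82944 ≈ 0.005.

0.005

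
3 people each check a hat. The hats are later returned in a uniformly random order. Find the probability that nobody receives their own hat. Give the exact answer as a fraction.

This is the derangement probability: permutations of 3 with no fixed point.
D(3) = 3! · (1 − 1/1! + 1/2! − ··· + (−1)^3/3!) = 2.
P = 2/6 = 1/3.

1/3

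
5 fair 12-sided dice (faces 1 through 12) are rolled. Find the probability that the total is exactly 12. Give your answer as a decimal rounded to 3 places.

0.001

There are 12^5 = 248832 equally likely outcomes.
The number of ordered 5-tuples from {1,…,12} summing to 12 is 330.
P(sum = 12) = 330/248832 = 55/41472 ≈ 0.001.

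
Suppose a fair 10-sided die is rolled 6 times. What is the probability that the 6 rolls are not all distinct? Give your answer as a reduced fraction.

P(all 6 different) = 10/10 · 9/10 · ··· · 5/10 = 189/1250.
P(at least two equal) = 1 − 189/1250 = 1061/1250.

1061/1250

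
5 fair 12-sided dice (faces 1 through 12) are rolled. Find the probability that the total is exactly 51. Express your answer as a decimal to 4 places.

There are 12^5 = 248832 equally likely outcomes.
The number of ordered 5-tuples from {1,…,12} summing to 51 is 715.
P(sum = 51) = 715/248832 ≈ 0.0029.

0.0029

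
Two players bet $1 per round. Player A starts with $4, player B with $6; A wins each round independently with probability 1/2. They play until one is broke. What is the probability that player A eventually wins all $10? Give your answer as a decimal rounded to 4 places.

With a fair step, P(i) = ½P(i−1) + ½P(i+1) with P(0)=0, P(10)=1 has the linear solution P(i) = i/10.
P(4) = 4/10 = 2/5 ≈ 0.4000.

0.4000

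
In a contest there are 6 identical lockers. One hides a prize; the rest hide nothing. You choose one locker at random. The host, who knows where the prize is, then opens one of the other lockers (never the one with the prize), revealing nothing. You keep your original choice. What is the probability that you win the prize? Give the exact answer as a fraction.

The host can always open an empty locker regardless of your choice, so this gives no information about your original locker.
P(win by staying) = 1/6.

1/6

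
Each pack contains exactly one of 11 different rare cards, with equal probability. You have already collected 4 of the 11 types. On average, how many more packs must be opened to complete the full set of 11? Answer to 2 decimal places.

Starting from 4 distinct types, each trial gives a new one with probability (11−i)/11 when i types are held, so the wait for the next new type is 11/(11−i).
E = 11/7 + 11/6 + 11/5 + 11/4 + 11/3 + 11/2 + 11/1 = 3993/140 ≈ 28.52.

28.52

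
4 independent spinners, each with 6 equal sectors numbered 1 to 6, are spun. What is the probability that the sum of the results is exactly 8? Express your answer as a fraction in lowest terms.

There are 6^4 = 1296 equally likely outcomes.
The number of ordered 4-tuples from {1,…,6} summing to 8 is 35.
P(sum = 8) = 35/1296.

35/1296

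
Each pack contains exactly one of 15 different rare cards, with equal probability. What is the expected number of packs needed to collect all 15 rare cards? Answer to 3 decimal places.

After i distinct types are collected, each trial gives a new one with probability (15−i)/15, so the expected wait for the next new type is 15/(15−i).
E = 15/15 + 15/14 + 15/13 + 15/12 + 15/11 + 15/10 + 15/9 + 15/8 + 15/7 + 15/6 + 15/5 + 15/4 + 15/3 + 15/2 + 15/1 = 1195757/24024 ≈ 49.773.

49.773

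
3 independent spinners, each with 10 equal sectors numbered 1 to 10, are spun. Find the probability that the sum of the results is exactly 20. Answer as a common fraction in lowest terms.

63/1000

There are 10^3 = 1000 equally likely outcomes.
The number of ordered 3-tuples from {1,…,10} summing to 20 is 63.
P(sum = 20) = 63/1000.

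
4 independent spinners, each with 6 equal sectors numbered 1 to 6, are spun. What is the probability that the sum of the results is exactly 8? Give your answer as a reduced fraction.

35/1296

There are 6^4 = 1296 equally likely outcomes.
The number of ordered 4-tuples from {1,…,6} summing to 8 is 35.
P(sum = 8) = 35/1296.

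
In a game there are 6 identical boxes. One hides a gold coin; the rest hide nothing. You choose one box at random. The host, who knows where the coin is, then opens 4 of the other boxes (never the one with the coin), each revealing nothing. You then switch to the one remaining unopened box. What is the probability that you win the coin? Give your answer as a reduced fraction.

5/6

Your original box holds the coin with probability 1/6, so the other 5 collectively hold it with probability 5/6.
The host can always find 4 empty boxes to open, so the reveals don't change that 5/6; it is now spread over the 1 remaining unopened box.
P(win by switching) = (5/6) · (1/1) = 5/6.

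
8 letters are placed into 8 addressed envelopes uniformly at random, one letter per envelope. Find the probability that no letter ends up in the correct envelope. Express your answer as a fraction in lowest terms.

2119/5760

This is the derangement probability: permutations of 8 with no fixed point.
D(8) = 8! · (1 − 1/1! + 1/2! − ··· + (−1)^8/8!) = 14833.
P = 14833/40320 = 2119/5760.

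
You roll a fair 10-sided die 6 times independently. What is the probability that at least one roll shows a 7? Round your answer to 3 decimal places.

P(no roll shows a 7) = (9/10)^6 ≈ 0.531.
P(at least one) = 1 − 0.531 = 0.469.

0.469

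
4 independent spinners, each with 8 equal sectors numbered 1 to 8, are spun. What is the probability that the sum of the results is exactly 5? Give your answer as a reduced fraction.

1/1024

There are 8^4 = 4096 equally likely outcomes.
The number of ordered 4-tuples from {1,…,8} summing to 5 is 4.
P(sum = 5) = 4/4096 = 1/1024.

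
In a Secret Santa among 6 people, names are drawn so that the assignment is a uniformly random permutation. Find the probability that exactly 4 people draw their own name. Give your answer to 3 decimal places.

0.021

Choose which 4 of the 6 are fixed: C(6,4) = 15 ways.
The remaining 2 must have no fixed point: D(2) = 1.
P = 15·1/720 = 1/48 ≈ 0.021.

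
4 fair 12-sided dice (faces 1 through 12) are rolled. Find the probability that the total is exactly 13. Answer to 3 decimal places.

0.011

There are 12^4 = 20736 equally likely outcomes.
The number of ordered 4-tuples from {1,…,12} summing to 13 is 220.
P(sum = 13) = 220/20736 = 55/5184 ≈ 0.011.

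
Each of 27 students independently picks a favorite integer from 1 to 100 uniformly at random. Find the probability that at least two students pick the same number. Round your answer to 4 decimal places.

It's easier to compute the probability that all 27 are distinct.
P(all distinct) = 100/100 · 99/100 · ··· · 74/100 ≈ 0.0209.
So the probability of at least one match is 1 − 0.0209 = 0.9791.

0.9791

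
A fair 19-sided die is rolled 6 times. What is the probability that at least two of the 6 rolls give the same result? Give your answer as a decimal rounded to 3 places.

0.585

P(all 6 different) = 19/19 · 18/19 · ··· · 14/19 ≈ 0.415.
P(at least two equal) = 1 − 0.415 = 0.585.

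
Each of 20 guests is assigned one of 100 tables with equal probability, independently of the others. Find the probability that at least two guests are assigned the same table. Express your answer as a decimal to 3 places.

It's easier to compute the probability that all 20 are distinct.
P(all distinct) = 100/100 · 99/100 · ··· · 81/100 ≈ 0.130.
So the probability of at least one match is 1 − 0.130 = 0.870.

0.870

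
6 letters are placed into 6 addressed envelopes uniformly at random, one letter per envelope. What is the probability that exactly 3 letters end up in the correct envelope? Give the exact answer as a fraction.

1/18

Choose which 3 of the 6 are fixed: C(6,3) = 20 ways.
The remaining 3 must have no fixed point: D(3) = 2.
P = 20·2/720 = 1/18.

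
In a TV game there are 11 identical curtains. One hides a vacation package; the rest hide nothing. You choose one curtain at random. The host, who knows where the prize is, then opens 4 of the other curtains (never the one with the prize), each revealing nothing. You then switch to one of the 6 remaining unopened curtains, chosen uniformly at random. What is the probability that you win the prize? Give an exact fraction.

5/33

Your original curtain holds the prize with probability 1/11, so the other 10 collectively hold it with probability 10/11.
The host can always find 4 empty curtains to open, so the reveals don't change that 10/11; it is now spread over the 6 remaining unopened curtains.
P(win by switching) = (10/11) · (1/6) = 5/33.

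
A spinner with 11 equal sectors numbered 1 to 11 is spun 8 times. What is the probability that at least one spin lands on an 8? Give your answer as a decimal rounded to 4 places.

P(no spin lands on an 8) = (10/11)^8 ≈ 0.4665.
P(at least one) = 1 − 0.4665 = 0.5335.

0.5335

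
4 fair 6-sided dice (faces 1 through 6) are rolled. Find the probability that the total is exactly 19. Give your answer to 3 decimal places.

There are 6^4 = 1296 equally likely outcomes.
The number of ordered 4-tuples from {1,…,6} summing to 19 is 56.
P(sum = 19) = 56/1296 = 7/162 ≈ 0.043.

0.043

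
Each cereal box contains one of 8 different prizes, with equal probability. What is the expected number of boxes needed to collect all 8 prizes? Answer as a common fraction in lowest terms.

761/35

After i distinct types are collected, each trial gives a new one with probability (8−i)/8, so the expected wait for the next new type is 8/(8−i).
E = 8/8 + 8/7 + 8/6 + 8/5 + 8/4 + 8/3 + 8/2 + 8/1 = 761/35.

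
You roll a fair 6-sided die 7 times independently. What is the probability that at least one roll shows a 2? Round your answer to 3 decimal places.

0.721

P(no roll shows a 2) = (5/6)^7 ≈ 0.279.
P(at least one) = 1 − 0.279 = 0.721.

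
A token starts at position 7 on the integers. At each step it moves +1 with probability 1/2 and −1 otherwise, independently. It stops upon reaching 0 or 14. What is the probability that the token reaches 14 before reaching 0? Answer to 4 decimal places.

0.5000

With a fair step, P(i) = ½P(i−1) + ½P(i+1) with P(0)=0, P(14)=1 has the linear solution P(i) = i/14.
P(7) = 7/14 = 1/2 ≈ 0.5000.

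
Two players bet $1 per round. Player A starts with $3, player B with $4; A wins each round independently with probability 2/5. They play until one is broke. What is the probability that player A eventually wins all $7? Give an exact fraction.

304/2059

Let r = q/p = (3/5)/(2/5) = 3/2. The recurrence P(i) = p·P(i+1) + q·P(i−1) with P(0)=0, P(7)=1 gives P(i) = (1 − r^i)/(1 − r^7).
P(3) = (1 − (3/2)^3) / (1 − (3/2)^7) = 304/2059.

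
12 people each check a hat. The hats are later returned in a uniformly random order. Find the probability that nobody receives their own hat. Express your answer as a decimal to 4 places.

0.3679

This is the derangement probability: permutations of 12 with no fixed point.
D(12) = 12! · (1 − 1/1! + 1/2! − ··· + (−1)^12/12!) = 176214841.
P = 176214841/479001600 = 16019531/43545600 ≈ 0.3679.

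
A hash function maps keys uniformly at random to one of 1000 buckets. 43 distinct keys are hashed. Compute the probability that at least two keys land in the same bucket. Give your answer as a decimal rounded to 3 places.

It's easier to compute the probability that all 43 are distinct.
P(all distinct) = 1000/1000 · 999/1000 · ··· · 958/1000 ≈ 0.400.
So the probability of at least one match is 1 − 0.400 = 0.600.

0.600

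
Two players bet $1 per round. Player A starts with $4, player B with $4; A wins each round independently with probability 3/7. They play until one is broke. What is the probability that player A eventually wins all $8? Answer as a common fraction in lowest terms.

81/337

Let r = q/p = (4/7)/(3/7) = 4/3. The recurrence P(i) = p·P(i+1) + q·P(i−1) with P(0)=0, P(8)=1 gives P(i) = (1 − r^i)/(1 − r^8).
P(4) = (1 − (4/3)^4) / (1 − (4/3)^8) = 81/337.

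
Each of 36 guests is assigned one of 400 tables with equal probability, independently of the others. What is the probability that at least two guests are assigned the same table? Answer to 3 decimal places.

It's easier to compute the probability that all 36 are distinct.
P(all distinct) = 400/400 · 399/400 · ··· · 365/400 ≈ 0.197.
So the probability of at least one match is 1 − 0.197 = 0.803.

0.803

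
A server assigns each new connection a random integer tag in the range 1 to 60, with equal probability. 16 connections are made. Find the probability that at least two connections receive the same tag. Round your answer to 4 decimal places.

It's easier to compute the probability that all 16 are distinct.
P(all distinct) = 60/60 · 59/60 · ··· · 45/60 ≈ 0.1110.
So the probability of at least one match is 1 − 0.1110 = 0.8890.

0.8890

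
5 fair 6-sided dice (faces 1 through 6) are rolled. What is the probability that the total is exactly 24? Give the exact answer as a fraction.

205/7776

There are 6^5 = 7776 equally likely outcomes.
The number of ordered 5-tuples from {1,…,6} summing to 24 is 205.
P(sum = 24) = 205/7776.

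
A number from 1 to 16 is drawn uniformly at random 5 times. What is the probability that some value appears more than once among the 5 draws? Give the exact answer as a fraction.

4097/8192

P(all 5 different) = 16/16 · 15/16 · ··· · 12/16 = 4095/8192.
P(at least two equal) = 1 − 4095/8192 = 4097/8192.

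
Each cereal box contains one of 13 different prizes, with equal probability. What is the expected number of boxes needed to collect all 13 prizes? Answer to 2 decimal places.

41.34

After i distinct types are collected, each trial gives a new one with probability (13−i)/13, so the expected wait for the next new type is 13/(13−i).
E = 13/13 + 13/12 + 13/11 + 13/10 + 13/9 + 13/8 + 13/7 + 13/6 + 13/5 + 13/4 + 13/3 + 13/2 + 13/1 = 1145993/27720 ≈ 41.34.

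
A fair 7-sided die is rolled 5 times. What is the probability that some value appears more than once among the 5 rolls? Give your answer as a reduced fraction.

P(all 5 different) = 7/7 · 6/7 · ··· · 3/7 = 360/2401.
P(at least two equal) = 1 − 360/2401 = 2041/2401.

2041/2401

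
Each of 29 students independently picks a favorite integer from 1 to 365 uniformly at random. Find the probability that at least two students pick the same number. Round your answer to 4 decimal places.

It's easier to compute the probability that all 29 are distinct.
P(all distinct) = 365/365 · 364/365 · ··· · 337/365 ≈ 0.3190.
So the probability of at least one match is 1 − 0.3190 = 0.6810.

0.6810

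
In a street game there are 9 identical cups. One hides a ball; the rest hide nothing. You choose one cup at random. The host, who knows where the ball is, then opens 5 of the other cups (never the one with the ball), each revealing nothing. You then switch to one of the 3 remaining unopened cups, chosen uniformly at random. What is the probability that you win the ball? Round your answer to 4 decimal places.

0.2963

Your original cup holds the ball with probability 1/9, so the other 8 collectively hold it with probability 8/9.
The host can always find 5 empty cups to open, so the reveals don't change that 8/9; it is now spread over the 3 remaining unopened cups.
P(win by switching) = (8/9) · (1/3) = 8/27 ≈ 0.2963.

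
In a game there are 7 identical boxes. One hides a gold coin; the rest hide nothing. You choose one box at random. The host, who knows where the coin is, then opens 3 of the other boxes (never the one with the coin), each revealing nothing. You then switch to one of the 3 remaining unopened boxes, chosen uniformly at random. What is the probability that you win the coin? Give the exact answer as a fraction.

2/7

Your original box holds the coin with probability 1/7, so the other 6 collectively hold it with probability 6/7.
The host can always find 3 empty boxes to open, so the reveals don't change that 6/7; it is now spread over the 3 remaining unopened boxes.
P(win by switching) = (6/7) · (1/3) = 2/7.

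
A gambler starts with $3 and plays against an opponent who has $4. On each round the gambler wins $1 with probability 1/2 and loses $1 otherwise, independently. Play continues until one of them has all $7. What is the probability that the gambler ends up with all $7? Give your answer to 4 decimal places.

With a fair step, P(i) = ½P(i−1) + ½P(i+1) with P(0)=0, P(7)=1 has the linear solution P(i) = i/7.
P(3) = 3/7 ≈ 0.4286.

0.4286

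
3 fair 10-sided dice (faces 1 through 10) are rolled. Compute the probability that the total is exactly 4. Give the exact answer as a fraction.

There are 10^3 = 1000 equally likely outcomes.
The number of ordered 3-tuples from {1,…,10} summing to 4 is 3.
P(sum = 4) = 3/1000.

3/1000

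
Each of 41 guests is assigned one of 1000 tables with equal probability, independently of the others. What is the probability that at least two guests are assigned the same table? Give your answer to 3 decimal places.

It's easier to compute the probability that all 41 are distinct.
P(all distinct) = 1000/1000 · 999/1000 · ··· · 960/1000 ≈ 0.435.
So the probability of at least one match is 1 − 0.435 = 0.565.

0.565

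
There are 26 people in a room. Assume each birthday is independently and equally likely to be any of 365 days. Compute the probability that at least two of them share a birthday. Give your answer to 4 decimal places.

It's easier to compute the probability that all 26 are distinct.
P(all distinct) = 365/365 · 364/365 · ··· · 340/365 ≈ 0.4018.
So the probability of at least one match is 1 − 0.4018 = 0.5982.

0.5982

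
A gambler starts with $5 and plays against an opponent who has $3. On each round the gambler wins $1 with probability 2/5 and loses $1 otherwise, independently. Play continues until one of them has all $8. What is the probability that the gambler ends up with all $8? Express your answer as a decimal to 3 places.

0.268

Let r = q/p = (3/5)/(2/5) = 3/2. The recurrence P(i) = p·P(i+1) + q·P(i−1) with P(0)=0, P(8)=1 gives P(i) = (1 − r^i)/(1 − r^8).
P(5) = (1 − (3/2)^5) / (1 − (3/2)^8) = 1688/6305 ≈ 0.268.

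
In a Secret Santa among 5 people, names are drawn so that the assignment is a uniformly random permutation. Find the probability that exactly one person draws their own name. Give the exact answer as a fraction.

3/8

Choose which one is fixed: C(5,1) = 5 ways.
The remaining 4 must have no fixed point: D(4) = 9.
P = 5·9/120 = 3/8.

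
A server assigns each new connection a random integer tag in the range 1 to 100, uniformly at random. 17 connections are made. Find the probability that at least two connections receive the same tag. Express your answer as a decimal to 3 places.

0.763

It's easier to compute the probability that all 17 are distinct.
P(all distinct) = 100/100 · 99/100 · ··· · 84/100 ≈ 0.237.
So the probability of at least one match is 1 − 0.237 = 0.763.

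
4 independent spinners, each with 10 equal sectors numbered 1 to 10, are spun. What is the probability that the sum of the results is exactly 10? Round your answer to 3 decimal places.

0.008

There are 10^4 = 10000 equally likely outcomes.
The number of ordered 4-tuples from {1,…,10} summing to 10 is 84.
P(sum = 10) = 84/10000 = 21/2500 ≈ 0.008.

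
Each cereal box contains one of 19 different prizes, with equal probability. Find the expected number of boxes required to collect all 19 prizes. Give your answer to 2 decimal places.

67.41

After i distinct types are collected, each trial gives a new one with probability (19−i)/19, so the expected wait for the next new type is 19/(19−i).
E = 19/19 + 19/18 + 19/17 + 19/16 + 19/15 + 19/14 + 19/13 + 19/12 + 19/11 + 19/10 + 19/9 + 19/8 + 19/7 + 19/6 + 19/5 + 19/4 + 19/3 + 19/2 + 19/1 = 275295799/4084080 ≈ 67.41.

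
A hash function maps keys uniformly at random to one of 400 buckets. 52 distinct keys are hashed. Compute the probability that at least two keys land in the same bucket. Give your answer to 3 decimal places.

It's easier to compute the probability that all 52 are distinct.
P(all distinct) = 400/400 · 399/400 · ··· · 349/400 ≈ 0.031.
So the probability of at least one match is 1 − 0.031 = 0.969.

0.969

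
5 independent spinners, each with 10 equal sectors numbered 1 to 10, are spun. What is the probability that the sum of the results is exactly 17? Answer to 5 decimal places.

There are 10^5 = 100000 equally likely outcomes.
The number of ordered 5-tuples from {1,…,10} summing to 17 is 1745.
P(sum = 17) = 1745/100000 = 349/20000 ≈ 0.01745.

0.01745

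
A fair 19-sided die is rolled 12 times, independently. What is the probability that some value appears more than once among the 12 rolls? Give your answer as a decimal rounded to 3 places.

0.989

P(all 12 different) = 19/19 · 18/19 · ··· · 8/19 ≈ 0.011.
P(at least two equal) = 1 − 0.011 = 0.989.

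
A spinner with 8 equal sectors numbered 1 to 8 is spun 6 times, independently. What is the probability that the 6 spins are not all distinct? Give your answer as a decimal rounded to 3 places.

P(all 6 different) = 8/8 · 7/8 · ··· · 3/8 ≈ 0.077.
P(at least two equal) = 1 − 0.077 = 0.923.

0.923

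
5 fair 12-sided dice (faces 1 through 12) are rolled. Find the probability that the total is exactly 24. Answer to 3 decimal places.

There are 12^5 = 248832 equally likely outcomes.
The number of ordered 5-tuples from {1,…,12} summing to 24 is 7205.
P(sum = 24) = 7205/248832 ≈ 0.029.

0.029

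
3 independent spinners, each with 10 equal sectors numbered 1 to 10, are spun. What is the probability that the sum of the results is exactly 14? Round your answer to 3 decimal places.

0.069

There are 10^3 = 1000 equally likely outcomes.
The number of ordered 3-tuples from {1,…,10} summing to 14 is 69.
P(sum = 14) = 69/1000 ≈ 0.069.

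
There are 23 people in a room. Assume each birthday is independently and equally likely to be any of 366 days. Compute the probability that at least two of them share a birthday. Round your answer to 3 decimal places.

It's easier to compute the probability that all 23 are distinct.
P(all distinct) = 366/366 · 365/366 · ··· · 344/366 ≈ 0.494.
So the probability of at least one match is 1 − 0.494 = 0.506.

0.506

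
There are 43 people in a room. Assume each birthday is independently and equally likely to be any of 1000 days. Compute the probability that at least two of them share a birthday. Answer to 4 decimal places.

It's easier to compute the probability that all 43 are distinct.
P(all distinct) = 1000/1000 · 999/1000 · ··· · 958/1000 ≈ 0.4001.
So the probability of at least one match is 1 − 0.4001 = 0.5999.

0.5999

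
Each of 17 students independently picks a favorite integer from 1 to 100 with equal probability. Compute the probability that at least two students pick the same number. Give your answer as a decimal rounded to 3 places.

It's easier to compute the probability that all 17 are distinct.
P(all distinct) = 100/100 · 99/100 · ··· · 84/100 ≈ 0.237.
So the probability of at least one match is 1 − 0.237 = 0.763.

0.763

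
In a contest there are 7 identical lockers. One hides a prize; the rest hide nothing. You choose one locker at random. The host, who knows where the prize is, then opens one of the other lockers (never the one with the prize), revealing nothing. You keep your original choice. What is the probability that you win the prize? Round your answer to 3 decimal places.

0.143

The host can always open an empty locker regardless of your choice, so this gives no information about your original locker.
P(win by staying) = 1/7 ≈ 0.143.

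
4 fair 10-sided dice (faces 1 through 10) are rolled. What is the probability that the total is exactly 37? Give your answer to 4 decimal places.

0.0020

There are 10^4 = 10000 equally likely outcomes.
The number of ordered 4-tuples from {1,…,10} summing to 37 is 20.
P(sum = 37) = 20/10000 = 1/500 ≈ 0.0020.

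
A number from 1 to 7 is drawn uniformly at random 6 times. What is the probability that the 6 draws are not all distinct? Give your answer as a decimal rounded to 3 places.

P(all 6 different) = 7/7 · 6/7 · ··· · 2/7 ≈ 0.043.
P(at least two equal) = 1 − 0.043 = 0.957.

0.957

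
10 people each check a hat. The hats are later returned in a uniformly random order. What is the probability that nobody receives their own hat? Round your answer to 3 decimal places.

0.368

This is the derangement probability: permutations of 10 with no fixed point.
D(10) = 10! · (1 − 1/1! + 1/2! − ··· + (−1)^10/10!) = 1334961.
P = 1334961/3628800 = 16481/44800 ≈ 0.368.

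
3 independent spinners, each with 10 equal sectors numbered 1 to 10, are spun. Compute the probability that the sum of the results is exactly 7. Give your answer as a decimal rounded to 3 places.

0.015

There are 10^3 = 1000 equally likely outcomes.
The number of ordered 3-tuples from {1,…,10} summing to 7 is 15.
P(sum = 7) = 15/1000 = 3/200 ≈ 0.015.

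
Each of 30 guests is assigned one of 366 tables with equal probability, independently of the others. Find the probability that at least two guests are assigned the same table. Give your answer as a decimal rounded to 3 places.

It's easier to compute the probability that all 30 are distinct.
P(all distinct) = 366/366 · 365/366 · ··· · 337/366 ≈ 0.295.
So the probability of at least one match is 1 − 0.295 = 0.705.

0.705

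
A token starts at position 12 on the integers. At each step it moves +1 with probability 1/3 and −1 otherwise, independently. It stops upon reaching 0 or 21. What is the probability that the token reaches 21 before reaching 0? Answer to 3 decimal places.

Let r = q/p = (2/3)/(1/3) = 2. The recurrence P(i) = p·P(i+1) + q·P(i−1) with P(0)=0, P(21)=1 gives P(i) = (1 − r^i)/(1 − r^21).
P(12) = (1 − (2)^12) / (1 − (2)^21) = 585/299593 ≈ 0.002.

0.002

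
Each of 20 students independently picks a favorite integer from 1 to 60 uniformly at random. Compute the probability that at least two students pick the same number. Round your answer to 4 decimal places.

It's easier to compute the probability that all 20 are distinct.
P(all distinct) = 60/60 · 59/60 · ··· · 41/60 ≈ 0.0279.
So the probability of at least one match is 1 − 0.0279 = 0.9721.

0.9721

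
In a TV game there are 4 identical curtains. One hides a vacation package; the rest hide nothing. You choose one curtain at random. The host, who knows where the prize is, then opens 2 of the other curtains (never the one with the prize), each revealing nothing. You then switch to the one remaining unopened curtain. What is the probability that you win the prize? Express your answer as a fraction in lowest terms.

Your original curtain holds the prize with probability 1/4, so the other 3 collectively hold it with probability 3/4.
The host can always find 2 empty curtains to open, so the reveals don't change that 3/4; it is now spread over the 1 remaining unopened curtain.
P(win by switching) = (3/4) · (1/1) = 3/4.

3/4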